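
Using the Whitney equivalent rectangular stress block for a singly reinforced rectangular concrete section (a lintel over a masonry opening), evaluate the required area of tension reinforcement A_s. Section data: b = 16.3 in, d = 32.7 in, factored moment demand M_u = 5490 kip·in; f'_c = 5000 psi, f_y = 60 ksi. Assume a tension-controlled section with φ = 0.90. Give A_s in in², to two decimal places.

M_n = M_u/φ = 5490/0.90 = 6100 kip·in.
From M_n = 0.85 f'_c a b (d − a/2):
a = d − √(d² − 2M_n/(0.85 f'_c b)) = 32.7 − √(32.7² − 2 × 6100/(0.85 × 5 × 16.3)) = 2.814 in.
A_s = 0.85 f'_c a b / f_y = 0.85 × 5 × 2.814 × 16.3 / 60 = 3.249 in².

A_s ≈ 3.25 in²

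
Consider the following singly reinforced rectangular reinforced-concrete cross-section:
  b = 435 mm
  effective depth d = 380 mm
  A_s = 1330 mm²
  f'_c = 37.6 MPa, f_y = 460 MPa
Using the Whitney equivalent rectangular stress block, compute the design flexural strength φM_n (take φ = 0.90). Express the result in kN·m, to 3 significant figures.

φM_n ≈ 197 kN·m

T = A_s f_y = 1330 × 460 = 611800 N = 611.8 kN.
From C = T: a = T/(0.85 f'_c b) = 611800/(0.85 × 37.6 × 435) = 44.01 mm.
M_n = T(d − a/2) = 611.8 kN × (380 − 22.005) mm = 219.02 kN·m.
φM_n = 0.90 × 219.02 = 197.12 kN·m.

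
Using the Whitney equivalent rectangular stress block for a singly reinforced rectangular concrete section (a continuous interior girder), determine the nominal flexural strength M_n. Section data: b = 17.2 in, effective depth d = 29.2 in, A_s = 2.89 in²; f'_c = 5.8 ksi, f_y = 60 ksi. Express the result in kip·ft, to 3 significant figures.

T = A_s f_y = 2.89 × 60 = 173.4 kips.
a = T/(0.85 f'_c b) = 173.4/(0.85 × 5.8 × 17.2) = 2.045 in.
M_n = T(d − a/2) = 173.4 × (29.2 − 1.0225) = 4886.0 kip·in = 4886.0/12 = 407.17 kip·ft.

M_n ≈ 407 kip·ft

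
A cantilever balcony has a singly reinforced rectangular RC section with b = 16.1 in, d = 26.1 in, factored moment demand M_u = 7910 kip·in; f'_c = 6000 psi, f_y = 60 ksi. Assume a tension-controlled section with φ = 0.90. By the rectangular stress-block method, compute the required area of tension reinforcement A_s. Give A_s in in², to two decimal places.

M_n = M_u/φ = 7910/0.90 = 8788.89 kip·in.
From M_n = 0.85 f'_c a b (d − a/2):
a = d − √(d² − 2M_n/(0.85 f'_c b)) = 26.1 − √(26.1² − 2 × 8788.89/(0.85 × 6 × 16.1)) = 4.487 in.
A_s = 0.85 f'_c a b / f_y = 0.85 × 6 × 4.487 × 16.1 / 60 = 6.140 in².

A_s ≈ 6.14 in²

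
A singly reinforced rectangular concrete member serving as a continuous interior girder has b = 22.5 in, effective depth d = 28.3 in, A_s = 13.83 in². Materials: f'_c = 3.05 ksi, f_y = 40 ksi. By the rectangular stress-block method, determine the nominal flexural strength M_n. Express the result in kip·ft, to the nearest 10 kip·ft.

T = A_s f_y = 13.83 × 40 = 553.2 kips.
a = T/(0.85 f'_c b) = 553.2/(0.85 × 3.05 × 22.5) = 9.484 in.
M_n = T(d − a/2) = 553.2 × (28.3 − 4.742) = 13032.3 kip·in = 13032.3/12 = 1086.03 kip·ft.

M_n ≈ 1090 kip·ft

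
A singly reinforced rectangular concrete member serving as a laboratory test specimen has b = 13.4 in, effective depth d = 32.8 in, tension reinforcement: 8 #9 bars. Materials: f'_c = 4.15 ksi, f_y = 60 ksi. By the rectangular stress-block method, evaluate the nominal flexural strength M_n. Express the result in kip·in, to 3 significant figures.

M_n ≈ 13300 kip·in

A_s = 8 × 1 = 8 in².
T = A_s f_y = 8 × 60 = 480 kips.
a = T/(0.85 f'_c b) = 480/(0.85 × 4.15 × 13.4) = 10.155 in.
M_n = T(d − a/2) = 480 × (32.8 − 5.0775) = 13306.8 kip·in.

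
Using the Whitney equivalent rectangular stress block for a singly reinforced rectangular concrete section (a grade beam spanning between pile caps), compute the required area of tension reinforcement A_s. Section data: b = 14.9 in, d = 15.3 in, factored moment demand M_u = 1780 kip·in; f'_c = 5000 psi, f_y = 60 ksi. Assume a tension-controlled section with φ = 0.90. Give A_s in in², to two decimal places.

M_n = M_u/φ = 1780/0.90 = 1977.78 kip·in.
From M_n = 0.85 f'_c a b (d − a/2):
a = d − √(d² − 2M_n/(0.85 f'_c b)) = 15.3 − √(15.3² − 2 × 1977.78/(0.85 × 5 × 14.9)) = 2.199 in.
A_s = 0.85 f'_c a b / f_y = 0.85 × 5 × 2.199 × 14.9 / 60 = 2.321 in².

A_s ≈ 2.32 in²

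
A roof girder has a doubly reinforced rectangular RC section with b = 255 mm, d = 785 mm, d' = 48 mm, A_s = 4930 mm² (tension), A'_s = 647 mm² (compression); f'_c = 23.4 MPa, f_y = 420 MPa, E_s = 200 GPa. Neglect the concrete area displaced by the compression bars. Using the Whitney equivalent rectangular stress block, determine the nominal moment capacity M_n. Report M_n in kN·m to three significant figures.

Assume both tension and compression steel yield.
Net tension couple steel: A_s − A'_s = 4283 mm².
a = (A_s − A'_s) f_y / (0.85 f'_c b) = 1798860/(0.85 × 23.4 × 255) = 354.67 mm.
c = a/β₁ = 354.67/0.85 = 417.26 mm; ε'_s = 0.003(c − d')/c = 0.0027 ≥ f_y/E_s = 0.0021, so compression steel does yield.
M_n = (A_s − A'_s) f_y (d − a/2) + A'_s f_y (d − d') = [1798860 × (785 − 177.335) + 271740 × (785 − 48)] × 10⁻⁶ = 1093.10 + 200.27 = 1293.37 kN·m.

M_n ≈ 1290 kN·m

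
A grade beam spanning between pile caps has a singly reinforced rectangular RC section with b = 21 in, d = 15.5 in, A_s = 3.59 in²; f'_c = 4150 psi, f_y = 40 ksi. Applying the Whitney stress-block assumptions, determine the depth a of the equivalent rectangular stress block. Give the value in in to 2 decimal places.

T = A_s f_y = 3.59 × 40 = 143.6 kips.
a = T/(0.85 f'_c b) = 143.6/(0.85 × 4.15 × 21) = 1.94 in.

a ≈ 1.94 in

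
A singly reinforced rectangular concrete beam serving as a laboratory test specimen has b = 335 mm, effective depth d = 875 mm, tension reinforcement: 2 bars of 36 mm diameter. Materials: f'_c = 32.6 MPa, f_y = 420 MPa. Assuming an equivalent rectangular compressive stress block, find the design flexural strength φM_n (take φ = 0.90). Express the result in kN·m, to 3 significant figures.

A_s = 2 × 1018 = 2036 mm².
T = A_s f_y = 2036 × 420 = 855120 N = 855.12 kN.
From C = T: a = T/(0.85 f'_c b) = 855120/(0.85 × 32.6 × 335) = 92.12 mm.
M_n = T(d − a/2) = 855.12 kN × (875 − 46.06) mm = 708.84 kN·m.
φM_n = 0.90 × 708.84 = 637.96 kN·m.

φM_n ≈ 638 kN·m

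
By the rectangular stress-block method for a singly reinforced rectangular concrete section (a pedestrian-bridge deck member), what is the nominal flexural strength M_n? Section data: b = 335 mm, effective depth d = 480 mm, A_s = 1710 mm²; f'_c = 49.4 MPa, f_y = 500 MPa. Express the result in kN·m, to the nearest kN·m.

M_n ≈ 384 kN·m

T = A_s f_y = 1710 × 500 = 855000 N = 855 kN.
From C = T: a = T/(0.85 f'_c b) = 855000/(0.85 × 49.4 × 335) = 60.78 mm.
M_n = T(d − a/2) = 855 kN × (480 − 30.39) mm = 384.42 kN·m.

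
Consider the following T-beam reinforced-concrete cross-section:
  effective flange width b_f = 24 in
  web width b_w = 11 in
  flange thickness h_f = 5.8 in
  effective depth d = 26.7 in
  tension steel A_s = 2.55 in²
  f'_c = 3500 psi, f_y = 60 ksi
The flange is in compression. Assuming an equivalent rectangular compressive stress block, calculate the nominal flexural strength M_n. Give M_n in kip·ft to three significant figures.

M_n ≈ 327 kip·ft

Tension: T = A_s f_y = 2.55 × 60 = 153 kips.
Try a within the flange: a = T/(0.85 f'_c b_f) = 153/(0.85 × 3.5 × 24) = 2.143 in.
Since a = 2.143 ≤ h_f = 5.8 in, the stress block lies entirely in the flange; analyse as a rectangular beam of width b_f.
M_n = T(d − a/2) = 153 × (26.7 − 1.0715) = 3921.2 kip·in.
M_n = 3921.2/12 = 326.77 kip·ft.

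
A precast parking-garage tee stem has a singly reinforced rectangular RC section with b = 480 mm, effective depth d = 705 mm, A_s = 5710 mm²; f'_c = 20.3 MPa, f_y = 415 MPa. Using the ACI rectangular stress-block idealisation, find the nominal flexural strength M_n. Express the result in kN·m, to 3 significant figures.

T = A_s f_y = 5710 × 415 = 2369650 N = 2369.65 kN.
From C = T: a = T/(0.85 f'_c b) = 2369650/(0.85 × 20.3 × 480) = 286.11 mm.
M_n = T(d − a/2) = 2369.65 kN × (705 − 143.055) mm = 1331.61 kN·m.

M_n ≈ 1330 kN·m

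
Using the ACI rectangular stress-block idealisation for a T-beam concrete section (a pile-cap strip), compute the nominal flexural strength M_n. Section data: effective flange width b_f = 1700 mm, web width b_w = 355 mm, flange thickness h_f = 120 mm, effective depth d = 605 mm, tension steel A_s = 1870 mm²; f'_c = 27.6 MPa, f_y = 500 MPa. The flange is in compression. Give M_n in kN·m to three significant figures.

M_n ≈ 555 kN·m

Tension: T = A_s f_y = 1870 × 500 = 935000 N.
Try a within the flange: a = T/(0.85 f'_c b_f) = 935000/(0.85 × 27.6 × 1700) = 23.44 mm.
Since a = 23.44 ≤ h_f = 120 mm, the stress block lies entirely in the flange; analyse as a rectangular beam of width b_f.
M_n = T(d − a/2) = 935000 × (605 − 11.72) = 554.72 × 10⁶ N·mm.
M_n = 554.72 kN·m.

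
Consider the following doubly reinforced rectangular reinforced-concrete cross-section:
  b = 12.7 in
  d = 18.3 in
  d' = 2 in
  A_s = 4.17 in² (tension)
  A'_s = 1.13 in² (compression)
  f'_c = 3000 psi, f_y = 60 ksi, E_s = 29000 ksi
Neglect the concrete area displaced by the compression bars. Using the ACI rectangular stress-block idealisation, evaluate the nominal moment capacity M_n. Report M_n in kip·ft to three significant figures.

M_n ≈ 327 kip·ft

Assume both steels yield.
a = (A_s − A'_s) f_y/(0.85 f'_c b) = (4.17 − 1.13) × 60/(0.85 × 3 × 12.7) = 5.632 in.
c = a/β₁ = 5.632/0.85 = 6.626 in; ε'_s = 0.003(c − d')/c = 0.0021 ≥ ε_y = 0.0021, so the compression steel yields.
M_n = (A_s − A'_s) f_y (d − a/2) + A'_s f_y (d − d') = 182.4 × (18.3 − 2.816) + 67.8 × (18.3 − 2) = 2824.3 + 1105.1 = 3929.4 kip·in = 3929.4/12 = 327.45 kip·ft.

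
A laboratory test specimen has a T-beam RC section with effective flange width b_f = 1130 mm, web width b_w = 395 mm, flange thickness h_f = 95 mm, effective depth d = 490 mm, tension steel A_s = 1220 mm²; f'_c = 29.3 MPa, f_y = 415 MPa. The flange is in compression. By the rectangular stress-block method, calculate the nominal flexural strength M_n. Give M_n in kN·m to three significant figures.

M_n ≈ 244 kN·m

Tension: T = A_s f_y = 1220 × 415 = 506300 N.
Try a within the flange: a = T/(0.85 f'_c b_f) = 506300/(0.85 × 29.3 × 1130) = 17.99 mm.
Since a = 17.99 ≤ h_f = 95 mm, the stress block lies entirely in the flange; analyse as a rectangular beam of width b_f.
M_n = T(d − a/2) = 506300 × (490 − 8.995) = 243.53 × 10⁶ N·mm.
M_n = 243.53 kN·m.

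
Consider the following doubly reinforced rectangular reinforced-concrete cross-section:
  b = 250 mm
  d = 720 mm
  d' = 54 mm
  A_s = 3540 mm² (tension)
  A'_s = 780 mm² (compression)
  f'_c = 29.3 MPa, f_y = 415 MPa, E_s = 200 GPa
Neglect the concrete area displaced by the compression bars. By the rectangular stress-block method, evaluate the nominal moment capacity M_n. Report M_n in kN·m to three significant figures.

M_n ≈ 935 kN·m

Assume both tension and compression steel yield.
Net tension couple steel: A_s − A'_s = 2760 mm².
a = (A_s − A'_s) f_y / (0.85 f'_c b) = 1145400/(0.85 × 29.3 × 250) = 183.96 mm.
c = a/β₁ = 183.96/0.841 = 218.74 mm; ε'_s = 0.003(c − d')/c = 0.0023 ≥ f_y/E_s = 0.0021, so compression steel does yield.
M_n = (A_s − A'_s) f_y (d − a/2) + A'_s f_y (d − d') = [1145400 × (720 − 91.98) + 323700 × (720 − 54)] × 10⁻⁶ = 719.33 + 215.58 = 934.91 kN·m.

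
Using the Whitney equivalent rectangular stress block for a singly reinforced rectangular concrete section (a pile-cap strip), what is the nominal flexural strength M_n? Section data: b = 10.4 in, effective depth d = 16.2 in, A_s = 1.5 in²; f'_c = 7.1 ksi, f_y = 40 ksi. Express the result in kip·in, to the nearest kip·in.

M_n ≈ 943 kip·in

T = A_s f_y = 1.5 × 40 = 60 kips.
a = T/(0.85 f'_c b) = 60/(0.85 × 7.1 × 10.4) = 0.956 in.
M_n = T(d − a/2) = 60 × (16.2 − 0.478) = 943.3 kip·in.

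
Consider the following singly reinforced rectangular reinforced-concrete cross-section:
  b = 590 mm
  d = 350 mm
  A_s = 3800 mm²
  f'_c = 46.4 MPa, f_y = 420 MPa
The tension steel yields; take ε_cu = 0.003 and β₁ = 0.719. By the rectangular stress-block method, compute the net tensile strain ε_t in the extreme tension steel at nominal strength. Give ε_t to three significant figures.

a = A_s f_y/(0.85 f'_c b) = 68.59 mm.
β₁ = 0.719, so c = a/β₁ = 68.59/0.719 = 95.40 mm.
From the linear strain diagram with ε_cu = 0.003: ε_t = 0.003 (d − c)/c = 0.003 × (350 − 95.40)/95.40 = 0.00801.
Since ε_t ≥ 0.005, the section is tension-controlled.

ε_t ≈ 0.00801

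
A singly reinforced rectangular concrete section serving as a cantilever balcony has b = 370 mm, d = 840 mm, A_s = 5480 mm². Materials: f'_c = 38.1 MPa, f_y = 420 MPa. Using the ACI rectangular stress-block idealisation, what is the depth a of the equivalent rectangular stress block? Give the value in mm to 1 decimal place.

T = A_s f_y = 5480 × 420 = 2301600 N = 2301.6 kN.
Setting C = 0.85 f'_c a b equal to T: a = 2301600/(0.85 × 38.1 × 370) = 192.1 mm.

a ≈ 192.1 mm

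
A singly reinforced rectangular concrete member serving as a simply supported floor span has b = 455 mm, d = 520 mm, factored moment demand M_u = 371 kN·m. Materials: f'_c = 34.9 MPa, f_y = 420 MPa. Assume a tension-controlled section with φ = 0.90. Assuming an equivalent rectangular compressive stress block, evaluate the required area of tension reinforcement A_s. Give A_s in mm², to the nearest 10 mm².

A_s ≈ 2010 mm²

M_n = M_u/φ = 371/0.90 = 412.222 kN·m.
With M_n = 0.85 f'_c a b (d − a/2), solve the quadratic for a:
a = d − √(d² − 2M_n/(0.85 f'_c b)) = 520 − √(520² − 2 × 412.222×10⁶/(0.85 × 34.9 × 455)) = 62.49 mm.
A_s = 0.85 f'_c a b / f_y = 0.85 × 34.9 × 62.49 × 455 / 420 = 2008.2 mm².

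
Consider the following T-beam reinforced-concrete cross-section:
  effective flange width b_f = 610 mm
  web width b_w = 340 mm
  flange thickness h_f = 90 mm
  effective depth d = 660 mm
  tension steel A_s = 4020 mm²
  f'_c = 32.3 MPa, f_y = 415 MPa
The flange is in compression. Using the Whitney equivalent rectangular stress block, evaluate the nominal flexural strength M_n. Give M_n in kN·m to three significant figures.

M_n ≈ 1020 kN·m

Tension: T = A_s f_y = 4020 × 415 = 1668300 N.
Try a within the flange: a = T/(0.85 f'_c b_f) = 1668300/(0.85 × 32.3 × 610) = 99.61 mm.
a = 99.61 > h_f = 90 mm: the block extends into the web. Split into flange-overhang and web parts.
C_f = 0.85 f'_c (b_f − b_w) h_f = 0.85 × 32.3 × (610 − 340) × 90 = 667157 N.
Remaining web compression depth: a_w = (T − C_f)/(0.85 f'_c b_w) = (1668300 − 667157)/(0.85 × 32.3 × 340) = 107.25 mm.
M_n = C_f(d − h_f/2) + (T − C_f)(d − a_w/2) = 667157 × (660 − 45) + 1001143 × (660 − 53.625) = 410.30 + 607.07 = 1017.37 × 10⁶ N·mm.
M_n = 1017.37 kN·m.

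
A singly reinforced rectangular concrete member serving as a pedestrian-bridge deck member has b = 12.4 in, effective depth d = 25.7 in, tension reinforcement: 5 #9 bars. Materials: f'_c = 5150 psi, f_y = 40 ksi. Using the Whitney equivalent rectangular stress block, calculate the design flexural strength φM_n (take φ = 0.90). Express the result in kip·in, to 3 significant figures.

φM_n ≈ 4290 kip·in

A_s = 5 × 1 = 5 in².
T = A_s f_y = 5 × 40 = 200 kips.
a = T/(0.85 f'_c b) = 200/(0.85 × 5.15 × 12.4) = 3.685 in.
M_n = T(d − a/2) = 200 × (25.7 − 1.8425) = 4771.5 kip·in.
φM_n = 0.90 × 4771.5 = 4294.4 kip·in.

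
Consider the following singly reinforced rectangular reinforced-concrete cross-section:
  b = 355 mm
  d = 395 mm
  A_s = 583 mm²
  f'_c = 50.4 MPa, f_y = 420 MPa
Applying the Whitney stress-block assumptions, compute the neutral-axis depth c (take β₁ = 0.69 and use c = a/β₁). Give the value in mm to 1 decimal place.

c ≈ 23.3 mm

T = A_s f_y = 583 × 420 = 244860 N = 244.86 kN.
Setting C = 0.85 f'_c a b equal to T: a = 244860/(0.85 × 50.4 × 355) = 16.101 mm.
With β₁ = 0.69, c = a/β₁ = 16.101/0.69 = 23.3 mm.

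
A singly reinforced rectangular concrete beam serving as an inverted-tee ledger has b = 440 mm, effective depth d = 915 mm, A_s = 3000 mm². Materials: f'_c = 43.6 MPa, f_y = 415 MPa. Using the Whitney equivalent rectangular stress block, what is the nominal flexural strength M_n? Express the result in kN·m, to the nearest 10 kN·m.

M_n ≈ 1090 kN·m

T = A_s f_y = 3000 × 415 = 1245000 N = 1245 kN.
From C = T: a = T/(0.85 f'_c b) = 1245000/(0.85 × 43.6 × 440) = 76.35 mm.
M_n = T(d − a/2) = 1245 kN × (915 − 38.175) mm = 1091.65 kN·m.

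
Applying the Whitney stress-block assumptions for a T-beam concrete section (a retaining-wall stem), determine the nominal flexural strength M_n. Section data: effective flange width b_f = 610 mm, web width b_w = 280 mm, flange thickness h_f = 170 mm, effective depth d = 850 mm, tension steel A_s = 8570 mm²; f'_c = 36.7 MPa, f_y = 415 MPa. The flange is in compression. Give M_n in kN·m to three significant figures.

Tension: T = A_s f_y = 8570 × 415 = 3556550 N.
Try a within the flange: a = T/(0.85 f'_c b_f) = 3556550/(0.85 × 36.7 × 610) = 186.90 mm.
a = 186.90 > h_f = 170 mm: the block extends into the web. Split into flange-overhang and web parts.
C_f = 0.85 f'_c (b_f − b_w) h_f = 0.85 × 36.7 × (610 − 280) × 170 = 1750040 N.
Remaining web compression depth: a_w = (T − C_f)/(0.85 f'_c b_w) = (3556550 − 1750040)/(0.85 × 36.7 × 280) = 206.82 mm.
M_n = C_f(d − h_f/2) + (T − C_f)(d − a_w/2) = 1750040 × (850 − 85) + 1806510 × (850 − 103.41) = 1338.78 + 1348.72 = 2687.50 × 10⁶ N·mm.
M_n = 2687.50 kN·m.

M_n ≈ 2690 kN·m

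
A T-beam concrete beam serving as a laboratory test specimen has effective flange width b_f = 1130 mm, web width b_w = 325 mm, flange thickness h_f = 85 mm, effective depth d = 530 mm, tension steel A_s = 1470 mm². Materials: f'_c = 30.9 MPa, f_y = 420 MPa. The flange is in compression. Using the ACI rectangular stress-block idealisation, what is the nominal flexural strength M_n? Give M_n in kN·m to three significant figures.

M_n ≈ 321 kN·m

Tension: T = A_s f_y = 1470 × 420 = 617400 N.
Try a within the flange: a = T/(0.85 f'_c b_f) = 617400/(0.85 × 30.9 × 1130) = 20.80 mm.
Since a = 20.80 ≤ h_f = 85 mm, the stress block lies entirely in the flange; analyse as a rectangular beam of width b_f.
M_n = T(d − a/2) = 617400 × (530 − 10.4) = 320.80 × 10⁶ N·mm.
M_n = 320.80 kN·m.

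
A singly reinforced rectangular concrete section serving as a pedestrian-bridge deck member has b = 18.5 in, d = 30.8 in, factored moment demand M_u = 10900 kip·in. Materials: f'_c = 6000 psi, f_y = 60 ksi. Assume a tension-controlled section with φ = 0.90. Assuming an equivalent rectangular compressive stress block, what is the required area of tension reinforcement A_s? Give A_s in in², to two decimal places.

A_s ≈ 7.07 in²

M_n = M_u/φ = 10900/0.90 = 12111.1 kip·in.
From M_n = 0.85 f'_c a b (d − a/2):
a = d − √(d² − 2M_n/(0.85 f'_c b)) = 30.8 − √(30.8² − 2 × 12111.1/(0.85 × 6 × 18.5)) = 4.496 in.
A_s = 0.85 f'_c a b / f_y = 0.85 × 6 × 4.496 × 18.5 / 60 = 7.070 in².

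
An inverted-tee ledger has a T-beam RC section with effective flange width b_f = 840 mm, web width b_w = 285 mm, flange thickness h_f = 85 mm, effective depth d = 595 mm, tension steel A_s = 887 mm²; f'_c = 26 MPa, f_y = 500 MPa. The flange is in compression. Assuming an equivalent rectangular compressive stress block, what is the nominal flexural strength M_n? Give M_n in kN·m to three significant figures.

Tension: T = A_s f_y = 887 × 500 = 443500 N.
Try a within the flange: a = T/(0.85 f'_c b_f) = 443500/(0.85 × 26 × 840) = 23.89 mm.
Since a = 23.89 ≤ h_f = 85 mm, the stress block lies entirely in the flange; analyse as a rectangular beam of width b_f.
M_n = T(d − a/2) = 443500 × (595 − 11.945) = 258.58 × 10⁶ N·mm.
M_n = 258.58 kN·m.

M_n ≈ 259 kN·m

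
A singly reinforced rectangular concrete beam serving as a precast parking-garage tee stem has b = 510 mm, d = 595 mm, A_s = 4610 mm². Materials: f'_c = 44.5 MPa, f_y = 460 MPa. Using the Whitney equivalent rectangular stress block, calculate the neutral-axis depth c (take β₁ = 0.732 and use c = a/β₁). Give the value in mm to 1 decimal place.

c ≈ 150.2 mm

T = A_s f_y = 4610 × 460 = 2120600 N = 2120.6 kN.
Setting C = 0.85 f'_c a b equal to T: a = 2120600/(0.85 × 44.5 × 510) = 109.928 mm.
With β₁ = 0.732, c = a/β₁ = 109.928/0.732 = 150.2 mm.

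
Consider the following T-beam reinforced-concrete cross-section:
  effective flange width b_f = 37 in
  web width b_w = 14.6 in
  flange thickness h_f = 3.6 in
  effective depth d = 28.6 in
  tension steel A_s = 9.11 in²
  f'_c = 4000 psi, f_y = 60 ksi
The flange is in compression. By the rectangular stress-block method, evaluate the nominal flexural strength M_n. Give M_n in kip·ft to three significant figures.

M_n ≈ 1200 kip·ft

Tension: T = A_s f_y = 9.11 × 60 = 546.6 kips.
Try a within the flange: a = T/(0.85 f'_c b_f) = 546.6/(0.85 × 4 × 37) = 4.345 in.
a = 4.345 > h_f = 3.6 in: the block extends into the web. Split into flange-overhang and web parts.
C_f = 0.85 f'_c (b_f − b_w) h_f = 0.85 × 4 × (37 − 14.6) × 3.6 = 274.2 kips.
Remaining web compression depth: a_w = (T − C_f)/(0.85 f'_c b_w) = (546.6 − 274.2)/(0.85 × 4 × 14.6) = 5.488 in.
M_n = C_f(d − h_f/2) + (T − C_f)(d − a_w/2) = 274.2 × (28.6 − 1.8) + 272.4 × (28.6 − 2.744) = 7348.6 + 7043.2 = 14391.8 kip·in.
M_n = 14391.8/12 = 1199.32 kip·ft.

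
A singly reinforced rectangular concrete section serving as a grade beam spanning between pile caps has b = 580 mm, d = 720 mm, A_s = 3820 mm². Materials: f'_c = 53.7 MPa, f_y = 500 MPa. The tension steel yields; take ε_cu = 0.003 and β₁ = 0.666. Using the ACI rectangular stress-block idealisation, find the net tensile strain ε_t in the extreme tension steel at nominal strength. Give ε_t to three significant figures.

a = A_s f_y/(0.85 f'_c b) = 72.15 mm.
β₁ = 0.666, so c = a/β₁ = 72.15/0.666 = 108.33 mm.
From the linear strain diagram with ε_cu = 0.003: ε_t = 0.003 (d − c)/c = 0.003 × (720 − 108.33)/108.33 = 0.0169.
Since ε_t ≥ 0.005, the section is tension-controlled.

ε_t ≈ 0.0169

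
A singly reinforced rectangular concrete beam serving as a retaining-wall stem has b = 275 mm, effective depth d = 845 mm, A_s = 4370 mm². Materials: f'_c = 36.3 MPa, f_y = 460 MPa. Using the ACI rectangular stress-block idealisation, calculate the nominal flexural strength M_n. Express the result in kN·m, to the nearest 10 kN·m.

T = A_s f_y = 4370 × 460 = 2010200 N = 2010.2 kN.
From C = T: a = T/(0.85 f'_c b) = 2010200/(0.85 × 36.3 × 275) = 236.91 mm.
M_n = T(d − a/2) = 2010.2 kN × (845 − 118.455) mm = 1460.50 kN·m.

M_n ≈ 1460 kN·m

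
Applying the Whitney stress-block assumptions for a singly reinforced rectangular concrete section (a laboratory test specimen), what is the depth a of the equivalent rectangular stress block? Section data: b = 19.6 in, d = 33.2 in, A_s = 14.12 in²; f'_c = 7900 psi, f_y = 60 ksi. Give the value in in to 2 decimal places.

a ≈ 6.44 in

T = A_s f_y = 14.12 × 60 = 847.2 kips.
a = T/(0.85 f'_c b) = 847.2/(0.85 × 7.9 × 19.6) = 6.44 in.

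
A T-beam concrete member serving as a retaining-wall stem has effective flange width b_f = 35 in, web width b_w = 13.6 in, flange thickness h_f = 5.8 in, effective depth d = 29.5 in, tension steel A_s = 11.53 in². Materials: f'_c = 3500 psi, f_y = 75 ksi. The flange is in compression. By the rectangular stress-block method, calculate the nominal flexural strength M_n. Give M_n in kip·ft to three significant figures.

Tension: T = A_s f_y = 11.53 × 75 = 864.75 kips.
Try a within the flange: a = T/(0.85 f'_c b_f) = 864.75/(0.85 × 3.5 × 35) = 8.305 in.
a = 8.305 > h_f = 5.8 in: the block extends into the web. Split into flange-overhang and web parts.
C_f = 0.85 f'_c (b_f − b_w) h_f = 0.85 × 3.5 × (35 − 13.6) × 5.8 = 369.3 kips.
Remaining web compression depth: a_w = (T − C_f)/(0.85 f'_c b_w) = (864.75 − 369.3)/(0.85 × 3.5 × 13.6) = 12.245 in.
M_n = C_f(d − h_f/2) + (T − C_f)(d − a_w/2) = 369.3 × (29.5 − 2.9) + 495.45 × (29.5 − 6.1225) = 9823.4 + 11582.4 = 21405.8 kip·in.
M_n = 21405.8/12 = 1783.82 kip·ft.

M_n ≈ 1780 kip·ft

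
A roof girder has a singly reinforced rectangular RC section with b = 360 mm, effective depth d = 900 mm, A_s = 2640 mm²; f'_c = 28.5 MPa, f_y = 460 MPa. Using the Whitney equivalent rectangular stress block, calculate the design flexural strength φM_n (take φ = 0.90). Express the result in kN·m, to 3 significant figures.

T = A_s f_y = 2640 × 460 = 1214400 N = 1214.4 kN.
From C = T: a = T/(0.85 f'_c b) = 1214400/(0.85 × 28.5 × 360) = 139.25 mm.
M_n = T(d − a/2) = 1214.4 kN × (900 − 69.625) mm = 1008.41 kN·m.
φM_n = 0.90 × 1008.41 = 907.57 kN·m.

φM_n ≈ 908 kN·m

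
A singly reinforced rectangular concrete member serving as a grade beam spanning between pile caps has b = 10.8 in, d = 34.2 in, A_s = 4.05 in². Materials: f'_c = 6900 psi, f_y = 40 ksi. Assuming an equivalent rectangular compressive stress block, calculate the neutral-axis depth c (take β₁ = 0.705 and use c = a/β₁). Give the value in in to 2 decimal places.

T = A_s f_y = 4.05 × 40 = 162 kips.
a = T/(0.85 f'_c b) = 162/(0.85 × 6.9 × 10.8) = 2.5575 in.
With β₁ = 0.705, c = a/β₁ = 2.5575/0.705 = 3.63 in.

c ≈ 3.63 in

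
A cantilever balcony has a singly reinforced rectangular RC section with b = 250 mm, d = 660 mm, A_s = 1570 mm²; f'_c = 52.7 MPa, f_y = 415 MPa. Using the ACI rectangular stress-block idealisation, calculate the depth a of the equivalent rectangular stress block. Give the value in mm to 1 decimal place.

a ≈ 58.2 mm

T = A_s f_y = 1570 × 415 = 651550 N = 651.55 kN.
Setting C = 0.85 f'_c a b equal to T: a = 651550/(0.85 × 52.7 × 250) = 58.2 mm.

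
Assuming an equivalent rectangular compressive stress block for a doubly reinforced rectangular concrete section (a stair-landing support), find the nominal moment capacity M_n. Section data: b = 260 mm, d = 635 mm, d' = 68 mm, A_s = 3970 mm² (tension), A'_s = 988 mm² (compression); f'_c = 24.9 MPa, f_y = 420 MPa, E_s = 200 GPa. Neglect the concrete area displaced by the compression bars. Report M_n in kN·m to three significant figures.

M_n ≈ 888 kN·m

Assume both tension and compression steel yield.
Net tension couple steel: A_s − A'_s = 2982 mm².
a = (A_s − A'_s) f_y / (0.85 f'_c b) = 1252440/(0.85 × 24.9 × 260) = 227.60 mm.
c = a/β₁ = 227.60/0.85 = 267.76 mm; ε'_s = 0.003(c − d')/c = 0.0022 ≥ f_y/E_s = 0.0021, so compression steel does yield.
M_n = (A_s − A'_s) f_y (d − a/2) + A'_s f_y (d − d') = [1252440 × (635 − 113.8) + 414960 × (635 − 68)] × 10⁻⁶ = 652.77 + 235.28 = 888.05 kN·m.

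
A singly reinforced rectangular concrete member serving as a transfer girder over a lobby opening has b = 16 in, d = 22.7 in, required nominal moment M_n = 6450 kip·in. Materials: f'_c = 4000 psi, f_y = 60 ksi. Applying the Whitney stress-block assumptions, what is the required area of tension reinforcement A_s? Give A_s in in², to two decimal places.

From M_n = 0.85 f'_c a b (d − a/2):
a = d − √(d² − 2M_n/(0.85 f'_c b)) = 22.7 − √(22.7² − 2 × 6450/(0.85 × 4 × 16)) = 6.022 in.
A_s = 0.85 f'_c a b / f_y = 0.85 × 4 × 6.022 × 16 / 60 = 5.460 in².

A_s ≈ 5.46 in²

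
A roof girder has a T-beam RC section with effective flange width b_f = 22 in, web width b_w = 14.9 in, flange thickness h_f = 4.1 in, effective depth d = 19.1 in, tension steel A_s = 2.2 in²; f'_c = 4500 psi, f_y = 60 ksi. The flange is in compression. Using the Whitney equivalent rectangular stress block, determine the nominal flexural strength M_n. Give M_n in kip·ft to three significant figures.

Tension: T = A_s f_y = 2.2 × 60 = 132 kips.
Try a within the flange: a = T/(0.85 f'_c b_f) = 132/(0.85 × 4.5 × 22) = 1.569 in.
Since a = 1.569 ≤ h_f = 4.1 in, the stress block lies entirely in the flange; analyse as a rectangular beam of width b_f.
M_n = T(d − a/2) = 132 × (19.1 − 0.7845) = 2417.6 kip·in.
M_n = 2417.6/12 = 201.47 kip·ft.

M_n ≈ 201 kip·ft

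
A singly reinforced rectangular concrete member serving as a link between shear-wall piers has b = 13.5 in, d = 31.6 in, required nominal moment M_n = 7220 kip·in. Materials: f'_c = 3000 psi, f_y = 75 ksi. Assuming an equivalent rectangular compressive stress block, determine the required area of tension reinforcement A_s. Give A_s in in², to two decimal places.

A_s ≈ 3.46 in²

From M_n = 0.85 f'_c a b (d − a/2):
a = d − √(d² − 2M_n/(0.85 f'_c b)) = 31.6 − √(31.6² − 2 × 7220/(0.85 × 3 × 13.5)) = 7.536 in.
A_s = 0.85 f'_c a b / f_y = 0.85 × 3 × 7.536 × 13.5 / 75 = 3.459 in².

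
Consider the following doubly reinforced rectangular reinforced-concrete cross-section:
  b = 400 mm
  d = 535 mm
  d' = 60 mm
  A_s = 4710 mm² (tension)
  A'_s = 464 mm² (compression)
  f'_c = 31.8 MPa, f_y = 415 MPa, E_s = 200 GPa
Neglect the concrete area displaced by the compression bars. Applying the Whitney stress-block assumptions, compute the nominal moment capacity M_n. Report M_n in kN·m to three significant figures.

Assume both tension and compression steel yield.
Net tension couple steel: A_s − A'_s = 4246 mm².
a = (A_s − A'_s) f_y / (0.85 f'_c b) = 1762090/(0.85 × 31.8 × 400) = 162.98 mm.
c = a/β₁ = 162.98/0.823 = 198.03 mm; ε'_s = 0.003(c − d')/c = 0.0021 ≥ f_y/E_s = 0.0021, so compression steel does yield.
M_n = (A_s − A'_s) f_y (d − a/2) + A'_s f_y (d − d') = [1762090 × (535 − 81.49) + 192560 × (535 − 60)] × 10⁻⁶ = 799.13 + 91.47 = 890.60 kN·m.

M_n ≈ 891 kN·m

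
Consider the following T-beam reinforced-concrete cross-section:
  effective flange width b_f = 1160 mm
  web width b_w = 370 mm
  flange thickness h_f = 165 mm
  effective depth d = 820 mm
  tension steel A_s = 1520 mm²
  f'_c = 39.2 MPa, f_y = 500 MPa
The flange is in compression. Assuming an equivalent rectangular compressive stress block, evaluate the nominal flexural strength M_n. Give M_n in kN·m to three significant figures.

M_n ≈ 616 kN·m

Tension: T = A_s f_y = 1520 × 500 = 760000 N.
Try a within the flange: a = T/(0.85 f'_c b_f) = 760000/(0.85 × 39.2 × 1160) = 19.66 mm.
Since a = 19.66 ≤ h_f = 165 mm, the stress block lies entirely in the flange; analyse as a rectangular beam of width b_f.
M_n = T(d − a/2) = 760000 × (820 − 9.83) = 615.73 × 10⁶ N·mm.
M_n = 615.73 kN·m.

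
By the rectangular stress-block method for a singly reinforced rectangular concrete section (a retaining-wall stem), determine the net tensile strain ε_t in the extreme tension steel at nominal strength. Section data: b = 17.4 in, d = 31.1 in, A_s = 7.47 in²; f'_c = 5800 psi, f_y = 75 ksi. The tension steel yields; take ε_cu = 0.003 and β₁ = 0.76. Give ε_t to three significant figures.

ε_t ≈ 0.00786

a = A_s f_y/(0.85 f'_c b) = 6.531 in.
β₁ = 0.76, so c = a/β₁ = 6.531/0.76 = 8.593 in.
From the linear strain diagram with ε_cu = 0.003: ε_t = 0.003 (d − c)/c = 0.003 × (31.1 − 8.593)/8.593 = 0.00786.
Since ε_t ≥ 0.005, the section is tension-controlled.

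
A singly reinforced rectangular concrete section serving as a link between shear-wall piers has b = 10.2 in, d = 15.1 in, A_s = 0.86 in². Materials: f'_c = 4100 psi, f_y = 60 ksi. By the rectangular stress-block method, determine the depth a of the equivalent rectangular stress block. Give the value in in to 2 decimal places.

a ≈ 1.45 in

T = A_s f_y = 0.86 × 60 = 51.6 kips.
a = T/(0.85 f'_c b) = 51.6/(0.85 × 4.1 × 10.2) = 1.45 in.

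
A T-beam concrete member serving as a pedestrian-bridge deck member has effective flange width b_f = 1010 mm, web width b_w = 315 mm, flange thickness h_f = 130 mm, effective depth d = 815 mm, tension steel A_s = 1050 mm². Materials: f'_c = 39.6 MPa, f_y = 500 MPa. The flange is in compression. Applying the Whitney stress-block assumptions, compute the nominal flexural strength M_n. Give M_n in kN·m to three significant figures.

M_n ≈ 424 kN·m

Tension: T = A_s f_y = 1050 × 500 = 525000 N.
Try a within the flange: a = T/(0.85 f'_c b_f) = 525000/(0.85 × 39.6 × 1010) = 15.44 mm.
Since a = 15.44 ≤ h_f = 130 mm, the stress block lies entirely in the flange; analyse as a rectangular beam of width b_f.
M_n = T(d − a/2) = 525000 × (815 − 7.72) = 423.82 × 10⁶ N·mm.
M_n = 423.82 kN·m.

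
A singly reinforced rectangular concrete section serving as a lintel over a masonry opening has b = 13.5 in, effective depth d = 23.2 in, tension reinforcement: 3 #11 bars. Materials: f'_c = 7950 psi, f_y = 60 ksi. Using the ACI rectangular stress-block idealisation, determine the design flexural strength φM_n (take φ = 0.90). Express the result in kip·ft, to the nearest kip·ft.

A_s = 3 × 1.56 = 4.68 in².
T = A_s f_y = 4.68 × 60 = 280.8 kips.
a = T/(0.85 f'_c b) = 280.8/(0.85 × 7.95 × 13.5) = 3.078 in.
M_n = T(d − a/2) = 280.8 × (23.2 − 1.539) = 6082.4 kip·in = 6082.4/12 = 506.87 kip·ft.
φM_n = 0.90 × 506.87 = 456.18 kip·ft.

φM_n ≈ 456 kip·ft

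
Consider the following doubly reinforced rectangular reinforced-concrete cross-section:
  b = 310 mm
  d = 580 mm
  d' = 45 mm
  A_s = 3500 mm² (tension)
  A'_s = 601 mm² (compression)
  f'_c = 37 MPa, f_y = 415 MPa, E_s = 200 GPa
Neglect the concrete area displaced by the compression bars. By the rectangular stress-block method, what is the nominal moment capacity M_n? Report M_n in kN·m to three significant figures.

Assume both tension and compression steel yield.
Net tension couple steel: A_s − A'_s = 2899 mm².
a = (A_s − A'_s) f_y / (0.85 f'_c b) = 1203085/(0.85 × 37 × 310) = 123.40 mm.
c = a/β₁ = 123.40/0.786 = 157.00 mm; ε'_s = 0.003(c − d')/c = 0.0021 ≥ f_y/E_s = 0.0021, so compression steel does yield.
M_n = (A_s − A'_s) f_y (d − a/2) + A'_s f_y (d − d') = [1203085 × (580 − 61.7) + 249415 × (580 − 45)] × 10⁻⁶ = 623.56 + 133.44 = 757.00 kN·m.

M_n ≈ 757 kN·m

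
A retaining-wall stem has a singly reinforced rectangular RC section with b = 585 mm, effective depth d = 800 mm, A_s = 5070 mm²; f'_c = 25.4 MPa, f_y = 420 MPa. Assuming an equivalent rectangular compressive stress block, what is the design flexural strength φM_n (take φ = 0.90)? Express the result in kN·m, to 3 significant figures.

T = A_s f_y = 5070 × 420 = 2129400 N = 2129.4 kN.
From C = T: a = T/(0.85 f'_c b) = 2129400/(0.85 × 25.4 × 585) = 168.60 mm.
M_n = T(d − a/2) = 2129.4 kN × (800 − 84.3) mm = 1524.01 kN·m.
φM_n = 0.90 × 1524.01 = 1371.61 kN·m.

φM_n ≈ 1370 kN·m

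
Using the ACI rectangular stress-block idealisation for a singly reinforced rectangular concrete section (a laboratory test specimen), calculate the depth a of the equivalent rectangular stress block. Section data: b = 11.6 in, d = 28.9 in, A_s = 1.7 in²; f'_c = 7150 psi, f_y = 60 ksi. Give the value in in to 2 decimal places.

T = A_s f_y = 1.7 × 60 = 102 kips.
a = T/(0.85 f'_c b) = 102/(0.85 × 7.15 × 11.6) = 1.45 in.

a ≈ 1.45 in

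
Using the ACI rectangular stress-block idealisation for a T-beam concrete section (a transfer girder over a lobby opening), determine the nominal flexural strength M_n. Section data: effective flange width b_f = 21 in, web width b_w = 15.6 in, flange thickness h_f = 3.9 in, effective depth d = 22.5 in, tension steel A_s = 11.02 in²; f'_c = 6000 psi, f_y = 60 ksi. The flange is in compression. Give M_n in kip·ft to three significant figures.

M_n ≈ 1060 kip·ft

Tension: T = A_s f_y = 11.02 × 60 = 661.2 kips.
Try a within the flange: a = T/(0.85 f'_c b_f) = 661.2/(0.85 × 6 × 21) = 6.174 in.
a = 6.174 > h_f = 3.9 in: the block extends into the web. Split into flange-overhang and web parts.
C_f = 0.85 f'_c (b_f − b_w) h_f = 0.85 × 6 × (21 − 15.6) × 3.9 = 107.4 kips.
Remaining web compression depth: a_w = (T − C_f)/(0.85 f'_c b_w) = (661.2 − 107.4)/(0.85 × 6 × 15.6) = 6.961 in.
M_n = C_f(d − h_f/2) + (T − C_f)(d − a_w/2) = 107.4 × (22.5 − 1.95) + 553.8 × (22.5 − 3.4805) = 2207.1 + 10533.0 = 12740.1 kip·in.
M_n = 12740.1/12 = 1061.68 kip·ft.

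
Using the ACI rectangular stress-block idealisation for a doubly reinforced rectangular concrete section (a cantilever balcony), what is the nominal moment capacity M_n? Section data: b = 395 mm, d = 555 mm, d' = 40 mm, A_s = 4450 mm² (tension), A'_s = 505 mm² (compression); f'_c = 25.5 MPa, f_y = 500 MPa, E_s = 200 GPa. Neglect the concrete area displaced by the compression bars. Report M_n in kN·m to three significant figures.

M_n ≈ 998 kN·m

Assume both tension and compression steel yield.
Net tension couple steel: A_s − A'_s = 3945 mm².
a = (A_s − A'_s) f_y / (0.85 f'_c b) = 1972500/(0.85 × 25.5 × 395) = 230.39 mm.
c = a/β₁ = 230.39/0.85 = 271.05 mm; ε'_s = 0.003(c − d')/c = 0.0026 ≥ f_y/E_s = 0.0025, so compression steel does yield.
M_n = (A_s − A'_s) f_y (d − a/2) + A'_s f_y (d − d') = [1972500 × (555 − 115.195) + 252500 × (555 − 40)] × 10⁻⁶ = 867.52 + 130.04 = 997.56 kN·m.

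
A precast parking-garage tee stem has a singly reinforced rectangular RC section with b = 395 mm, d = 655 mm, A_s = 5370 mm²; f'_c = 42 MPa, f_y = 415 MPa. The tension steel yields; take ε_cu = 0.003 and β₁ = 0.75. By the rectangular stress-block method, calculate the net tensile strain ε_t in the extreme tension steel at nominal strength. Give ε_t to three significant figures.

ε_t ≈ 0.00633

a = A_s f_y/(0.85 f'_c b) = 158.04 mm.
β₁ = 0.75, so c = a/β₁ = 158.04/0.75 = 210.72 mm.
From the linear strain diagram with ε_cu = 0.003: ε_t = 0.003 (d − c)/c = 0.003 × (655 − 210.72)/210.72 = 0.00633.
Since ε_t ≥ 0.005, the section is tension-controlled.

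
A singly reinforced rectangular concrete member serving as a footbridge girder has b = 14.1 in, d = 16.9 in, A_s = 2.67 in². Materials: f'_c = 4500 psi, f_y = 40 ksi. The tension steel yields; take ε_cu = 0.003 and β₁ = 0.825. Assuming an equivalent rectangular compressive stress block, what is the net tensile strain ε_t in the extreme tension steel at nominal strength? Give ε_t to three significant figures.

a = A_s f_y/(0.85 f'_c b) = 1.980 in.
β₁ = 0.825, so c = a/β₁ = 1.980/0.825 = 2.400 in.
From the linear strain diagram with ε_cu = 0.003: ε_t = 0.003 (d − c)/c = 0.003 × (16.9 − 2.400)/2.400 = 0.0181.
Since ε_t ≥ 0.005, the section is tension-controlled.

ε_t ≈ 0.0181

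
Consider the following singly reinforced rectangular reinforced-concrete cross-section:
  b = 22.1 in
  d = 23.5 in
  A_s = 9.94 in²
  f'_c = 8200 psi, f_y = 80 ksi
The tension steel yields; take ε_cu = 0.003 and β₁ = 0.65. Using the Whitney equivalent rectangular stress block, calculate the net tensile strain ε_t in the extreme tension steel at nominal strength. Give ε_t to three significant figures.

ε_t ≈ 0.00588

a = A_s f_y/(0.85 f'_c b) = 5.162 in.
β₁ = 0.65, so c = a/β₁ = 5.162/0.65 = 7.942 in.
From the linear strain diagram with ε_cu = 0.003: ε_t = 0.003 (d − c)/c = 0.003 × (23.5 − 7.942)/7.942 = 0.00588.
Since ε_t ≥ 0.005, the section is tension-controlled.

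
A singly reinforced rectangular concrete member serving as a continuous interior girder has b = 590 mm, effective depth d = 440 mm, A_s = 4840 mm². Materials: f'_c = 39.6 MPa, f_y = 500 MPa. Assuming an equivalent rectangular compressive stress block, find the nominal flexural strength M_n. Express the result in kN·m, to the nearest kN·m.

M_n ≈ 917 kN·m

T = A_s f_y = 4840 × 500 = 2420000 N = 2420 kN.
From C = T: a = T/(0.85 f'_c b) = 2420000/(0.85 × 39.6 × 590) = 121.86 mm.
M_n = T(d − a/2) = 2420 kN × (440 − 60.93) mm = 917.35 kN·m.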